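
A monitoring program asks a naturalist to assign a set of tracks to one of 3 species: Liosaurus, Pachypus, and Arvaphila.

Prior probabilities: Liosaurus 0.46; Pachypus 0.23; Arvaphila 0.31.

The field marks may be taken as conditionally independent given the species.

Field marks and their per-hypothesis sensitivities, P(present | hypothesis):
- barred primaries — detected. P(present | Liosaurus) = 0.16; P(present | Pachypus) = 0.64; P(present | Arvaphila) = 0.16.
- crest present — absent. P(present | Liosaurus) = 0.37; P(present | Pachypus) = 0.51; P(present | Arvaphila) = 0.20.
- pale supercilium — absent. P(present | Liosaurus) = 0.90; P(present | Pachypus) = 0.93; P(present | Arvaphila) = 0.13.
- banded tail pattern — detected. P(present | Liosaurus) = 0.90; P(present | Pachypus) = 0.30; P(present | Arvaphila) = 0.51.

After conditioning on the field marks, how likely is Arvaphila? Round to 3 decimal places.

0.756

By Bayes' rule with conditional independence, the unnormalized weight for each hypothesis is prior × ∏ likelihoods (using 1 − P(present | H) for each absent field mark):
  Liosaurus: 0.46 × 0.16 × (1 − 0.37) × (1 − 0.90) × 0.90 = 0.0041731
  Pachypus: 0.23 × 0.64 × (1 − 0.51) × (1 − 0.93) × 0.30 = 0.0015147
  Arvaphila: 0.31 × 0.16 × (1 − 0.20) × (1 − 0.13) × 0.51 = 0.017606
Normalizing constant Z = 0.0041731 + 0.0015147 + 0.017606 = 0.023294.
P(Arvaphila | evidence) = 0.017606 / 0.023294 ≈ 0.756.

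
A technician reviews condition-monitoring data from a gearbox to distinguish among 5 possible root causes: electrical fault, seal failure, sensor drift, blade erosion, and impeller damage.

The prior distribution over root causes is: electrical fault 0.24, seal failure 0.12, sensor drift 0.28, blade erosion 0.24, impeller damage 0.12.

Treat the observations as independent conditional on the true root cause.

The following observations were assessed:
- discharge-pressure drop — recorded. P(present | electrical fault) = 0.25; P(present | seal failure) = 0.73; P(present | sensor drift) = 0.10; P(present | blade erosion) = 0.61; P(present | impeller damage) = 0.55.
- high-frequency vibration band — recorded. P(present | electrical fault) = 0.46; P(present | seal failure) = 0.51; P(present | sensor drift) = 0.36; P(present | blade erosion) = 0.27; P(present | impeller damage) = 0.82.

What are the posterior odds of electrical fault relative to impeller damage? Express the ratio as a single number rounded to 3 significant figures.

0.510

Posterior odds equal prior odds times the likelihood ratio; only the two competing hypotheses matter.
  electrical fault: 0.24 × 0.25 × 0.46 = 0.0276
  impeller damage: 0.12 × 0.55 × 0.82 = 0.05412
Odds(electrical fault : impeller damage) = 0.0276 / 0.05412 ≈ 0.510.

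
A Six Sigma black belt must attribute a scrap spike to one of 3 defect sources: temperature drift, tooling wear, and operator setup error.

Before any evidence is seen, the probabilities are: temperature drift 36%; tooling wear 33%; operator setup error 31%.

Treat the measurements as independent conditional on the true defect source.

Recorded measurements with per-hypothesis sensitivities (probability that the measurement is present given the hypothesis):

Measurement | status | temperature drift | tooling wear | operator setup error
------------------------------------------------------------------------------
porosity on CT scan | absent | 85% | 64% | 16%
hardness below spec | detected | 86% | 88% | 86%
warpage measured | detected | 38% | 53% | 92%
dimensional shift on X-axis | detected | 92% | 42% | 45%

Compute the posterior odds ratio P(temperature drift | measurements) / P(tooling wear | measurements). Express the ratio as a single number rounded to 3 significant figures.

0.698

Unnormalized posterior weight (prior times the measurement likelihoods) for each of the two hypotheses (using 1 − P(present | H) for each absent measurement):
  temperature drift: 0.36 × (1 − 0.85) × 0.86 × 0.38 × 0.92 = 0.016235
  tooling wear: 0.33 × (1 − 0.64) × 0.88 × 0.53 × 0.42 = 0.023271
Posterior odds = 0.016235 / 0.023271 ≈ 0.698.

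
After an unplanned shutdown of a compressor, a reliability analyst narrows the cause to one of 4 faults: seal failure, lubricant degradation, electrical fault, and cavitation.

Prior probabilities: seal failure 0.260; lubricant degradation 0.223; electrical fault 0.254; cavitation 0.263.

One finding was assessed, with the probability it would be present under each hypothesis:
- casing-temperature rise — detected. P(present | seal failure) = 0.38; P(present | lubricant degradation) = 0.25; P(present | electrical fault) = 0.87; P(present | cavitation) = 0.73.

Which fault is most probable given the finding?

electrical fault

Multiply each prior by the likelihood of the finding:
  seal failure: 0.260 × 0.38 = 0.0988
  lubricant degradation: 0.223 × 0.25 = 0.05575
  electrical fault: 0.254 × 0.87 = 0.22098
  cavitation: 0.263 × 0.73 = 0.19199
Marginal likelihood of the evidence = 0.56752.
P(seal failure | evidence) ≈ 0.0988 / 0.56752 ≈ 0.174
P(lubricant degradation | evidence) ≈ 0.05575 / 0.56752 ≈ 0.098
P(electrical fault | evidence) ≈ 0.22098 / 0.56752 ≈ 0.389
P(cavitation | evidence) ≈ 0.19199 / 0.56752 ≈ 0.338
The largest is 0.389, so electrical fault is most probable.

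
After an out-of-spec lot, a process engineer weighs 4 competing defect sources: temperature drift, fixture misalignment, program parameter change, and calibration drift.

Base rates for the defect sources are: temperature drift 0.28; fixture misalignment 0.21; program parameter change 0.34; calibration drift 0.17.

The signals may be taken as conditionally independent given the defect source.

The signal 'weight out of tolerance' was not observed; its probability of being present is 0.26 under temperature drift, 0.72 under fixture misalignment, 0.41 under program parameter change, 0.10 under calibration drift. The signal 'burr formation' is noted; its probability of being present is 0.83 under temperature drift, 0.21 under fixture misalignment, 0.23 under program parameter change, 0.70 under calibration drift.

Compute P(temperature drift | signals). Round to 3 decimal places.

0.509

By Bayes' rule with conditional independence, the unnormalized weight for each hypothesis is prior × ∏ likelihoods (using 1 − P(present | H) for each absent signal):
  temperature drift: 0.28 × (1 − 0.26) × 0.83 = 0.17198
  fixture misalignment: 0.21 × (1 − 0.72) × 0.21 = 0.012348
  program parameter change: 0.34 × (1 − 0.41) × 0.23 = 0.046138
  calibration drift: 0.17 × (1 − 0.10) × 0.70 = 0.1071
Marginal likelihood of the evidence = 0.33756.
P(temperature drift | evidence) = 0.17198 / 0.33756 ≈ 0.509.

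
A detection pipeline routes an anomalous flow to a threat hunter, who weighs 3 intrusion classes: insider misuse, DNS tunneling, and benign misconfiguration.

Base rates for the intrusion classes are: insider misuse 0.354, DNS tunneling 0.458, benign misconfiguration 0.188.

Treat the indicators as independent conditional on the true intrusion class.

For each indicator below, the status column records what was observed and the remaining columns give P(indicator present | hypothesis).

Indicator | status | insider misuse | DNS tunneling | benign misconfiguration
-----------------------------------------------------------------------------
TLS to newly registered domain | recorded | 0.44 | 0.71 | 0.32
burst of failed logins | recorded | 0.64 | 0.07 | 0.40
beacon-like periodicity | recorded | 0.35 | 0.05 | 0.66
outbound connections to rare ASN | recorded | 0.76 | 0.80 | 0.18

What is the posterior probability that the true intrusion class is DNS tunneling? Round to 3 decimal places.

By Bayes' rule with conditional independence, the unnormalized weight for each hypothesis is prior × ∏ likelihoods:
  insider misuse: 0.354 × 0.44 × 0.64 × 0.35 × 0.76 = 0.026517
  DNS tunneling: 0.458 × 0.71 × 0.07 × 0.05 × 0.80 = 0.0009105
  benign misconfiguration: 0.188 × 0.32 × 0.40 × 0.66 × 0.18 = 0.0028588
Marginal likelihood of the evidence = 0.030286.
P(DNS tunneling | evidence) = 0.0009105 / 0.030286 ≈ 0.030.

0.030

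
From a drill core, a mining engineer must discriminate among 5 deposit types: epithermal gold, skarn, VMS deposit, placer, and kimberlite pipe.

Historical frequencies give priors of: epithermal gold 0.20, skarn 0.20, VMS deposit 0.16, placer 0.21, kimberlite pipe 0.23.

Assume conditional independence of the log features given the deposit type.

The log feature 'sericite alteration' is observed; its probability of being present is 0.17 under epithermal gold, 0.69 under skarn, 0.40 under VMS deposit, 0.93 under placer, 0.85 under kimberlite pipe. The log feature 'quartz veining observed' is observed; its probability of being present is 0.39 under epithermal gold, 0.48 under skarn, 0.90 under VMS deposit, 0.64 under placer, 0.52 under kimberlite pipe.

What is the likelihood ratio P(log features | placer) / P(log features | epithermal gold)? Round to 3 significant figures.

The Bayes factor is the ratio of the joint likelihoods of the log feature pattern under the two hypotheses.
  placer: 0.93 × 0.64 = 0.5952
  epithermal gold: 0.17 × 0.39 = 0.0663
Bayes factor = 0.5952 / 0.0663 ≈ 8.98

8.98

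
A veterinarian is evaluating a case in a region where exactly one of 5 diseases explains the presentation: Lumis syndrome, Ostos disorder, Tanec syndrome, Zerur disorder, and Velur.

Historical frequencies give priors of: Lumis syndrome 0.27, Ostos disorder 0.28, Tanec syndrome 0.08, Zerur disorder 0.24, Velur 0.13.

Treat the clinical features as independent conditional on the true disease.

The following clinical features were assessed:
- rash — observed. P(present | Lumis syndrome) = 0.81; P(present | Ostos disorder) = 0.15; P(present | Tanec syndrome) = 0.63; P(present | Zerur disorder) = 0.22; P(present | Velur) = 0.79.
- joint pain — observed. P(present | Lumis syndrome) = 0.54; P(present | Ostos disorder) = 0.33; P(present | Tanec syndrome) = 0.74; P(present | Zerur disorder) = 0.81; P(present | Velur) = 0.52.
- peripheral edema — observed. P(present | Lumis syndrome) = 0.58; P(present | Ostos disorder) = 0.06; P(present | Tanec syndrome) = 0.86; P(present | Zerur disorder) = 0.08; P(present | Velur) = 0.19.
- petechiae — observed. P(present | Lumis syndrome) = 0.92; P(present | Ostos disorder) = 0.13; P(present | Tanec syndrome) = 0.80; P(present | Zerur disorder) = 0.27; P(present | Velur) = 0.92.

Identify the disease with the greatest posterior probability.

By Bayes' rule with conditional independence, the unnormalized weight for each hypothesis is prior × ∏ likelihoods:
  Lumis syndrome: 0.27 × 0.81 × 0.54 × 0.58 × 0.92 = 0.063017
  Ostos disorder: 0.28 × 0.15 × 0.33 × 0.06 × 0.13 = 0.00010811
  Tanec syndrome: 0.08 × 0.63 × 0.74 × 0.86 × 0.80 = 0.02566
  Zerur disorder: 0.24 × 0.22 × 0.81 × 0.08 × 0.27 = 0.00092379
  Velur: 0.13 × 0.79 × 0.52 × 0.19 × 0.92 = 0.009335
Marginal likelihood of the evidence = 0.099044.
P(Lumis syndrome | evidence) ≈ 0.063017 / 0.099044 ≈ 0.636
P(Ostos disorder | evidence) ≈ 0.00010811 / 0.099044 ≈ 0.001
P(Tanec syndrome | evidence) ≈ 0.02566 / 0.099044 ≈ 0.259
P(Zerur disorder | evidence) ≈ 0.00092379 / 0.099044 ≈ 0.009
P(Velur | evidence) ≈ 0.009335 / 0.099044 ≈ 0.094
The largest is 0.636, so Lumis syndrome is most probable.

Lumis syndrome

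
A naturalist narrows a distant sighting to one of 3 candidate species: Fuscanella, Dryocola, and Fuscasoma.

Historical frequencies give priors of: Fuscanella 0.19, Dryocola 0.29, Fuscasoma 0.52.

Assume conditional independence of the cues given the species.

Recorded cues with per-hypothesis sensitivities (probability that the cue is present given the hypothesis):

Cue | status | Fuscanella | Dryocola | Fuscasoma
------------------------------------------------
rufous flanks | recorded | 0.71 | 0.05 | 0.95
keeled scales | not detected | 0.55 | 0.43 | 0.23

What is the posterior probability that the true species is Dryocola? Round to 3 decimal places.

0.018

By Bayes' rule with conditional independence, the unnormalized weight for each hypothesis is prior × ∏ likelihoods (using 1 − P(present | H) for each absent cue):
  Fuscanella: 0.19 × 0.71 × (1 − 0.55) = 0.060705
  Dryocola: 0.29 × 0.05 × (1 − 0.43) = 0.008265
  Fuscasoma: 0.52 × 0.95 × (1 − 0.23) = 0.38038
Normalizing constant Z = 0.060705 + 0.008265 + 0.38038 = 0.44935.
P(Dryocola | evidence) = 0.008265 / 0.44935 ≈ 0.018.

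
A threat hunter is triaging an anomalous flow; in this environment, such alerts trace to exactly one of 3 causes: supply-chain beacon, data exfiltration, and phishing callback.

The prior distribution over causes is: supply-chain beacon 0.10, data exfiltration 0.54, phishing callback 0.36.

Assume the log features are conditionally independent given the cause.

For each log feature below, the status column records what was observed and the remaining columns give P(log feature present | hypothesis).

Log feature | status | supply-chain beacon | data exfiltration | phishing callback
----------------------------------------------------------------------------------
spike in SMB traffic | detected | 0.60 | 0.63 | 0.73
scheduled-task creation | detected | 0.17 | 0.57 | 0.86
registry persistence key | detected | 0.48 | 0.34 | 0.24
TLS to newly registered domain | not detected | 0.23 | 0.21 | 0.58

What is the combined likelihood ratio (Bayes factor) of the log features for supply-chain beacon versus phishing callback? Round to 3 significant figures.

0.596

The Bayes factor is the ratio of the joint likelihoods of the log feature pattern under the two hypotheses (using 1 − P(present | H) for each absent log feature).
  supply-chain beacon: 0.60 × 0.17 × 0.48 × (1 − 0.23) = 0.037699
  phishing callback: 0.73 × 0.86 × 0.24 × (1 − 0.58) = 0.063282
Bayes factor = 0.037699 / 0.063282 ≈ 0.596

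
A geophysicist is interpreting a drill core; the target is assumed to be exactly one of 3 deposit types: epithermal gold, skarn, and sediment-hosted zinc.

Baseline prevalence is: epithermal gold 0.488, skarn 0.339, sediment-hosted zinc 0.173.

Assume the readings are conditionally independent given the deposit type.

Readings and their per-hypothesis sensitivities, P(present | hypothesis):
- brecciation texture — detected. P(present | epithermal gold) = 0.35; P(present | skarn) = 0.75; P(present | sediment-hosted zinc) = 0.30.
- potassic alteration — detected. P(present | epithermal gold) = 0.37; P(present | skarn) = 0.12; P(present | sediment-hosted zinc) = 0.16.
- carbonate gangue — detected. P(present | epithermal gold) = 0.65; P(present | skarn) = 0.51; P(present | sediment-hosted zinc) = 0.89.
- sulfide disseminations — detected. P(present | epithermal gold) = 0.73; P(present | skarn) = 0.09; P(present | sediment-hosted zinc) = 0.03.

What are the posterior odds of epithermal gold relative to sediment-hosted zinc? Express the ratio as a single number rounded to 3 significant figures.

Unnormalized posterior weight (prior times the reading likelihoods) for each of the two hypotheses:
  epithermal gold: 0.488 × 0.35 × 0.37 × 0.65 × 0.73 = 0.029987
  sediment-hosted zinc: 0.173 × 0.30 × 0.16 × 0.89 × 0.03 = 0.00022172
Odds(epithermal gold : sediment-hosted zinc) = 0.029987 / 0.00022172 ≈ 135.

135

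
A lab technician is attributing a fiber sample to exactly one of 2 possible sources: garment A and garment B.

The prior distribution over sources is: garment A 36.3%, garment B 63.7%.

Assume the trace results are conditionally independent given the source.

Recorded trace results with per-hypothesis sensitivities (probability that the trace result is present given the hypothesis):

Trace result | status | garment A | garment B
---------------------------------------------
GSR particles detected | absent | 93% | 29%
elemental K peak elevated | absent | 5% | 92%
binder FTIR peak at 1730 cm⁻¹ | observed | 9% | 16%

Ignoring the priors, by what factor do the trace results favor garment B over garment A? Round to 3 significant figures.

Take the product of per-trace result likelihoods under each hypothesis (using 1 − P(present | H) for each absent trace result), then divide.
  garment B: (1 − 0.29) × (1 − 0.92) × 0.16 = 0.009088
  garment A: (1 − 0.93) × (1 − 0.05) × 0.09 = 0.005985
Bayes factor = 0.009088 / 0.005985 ≈ 1.52

1.52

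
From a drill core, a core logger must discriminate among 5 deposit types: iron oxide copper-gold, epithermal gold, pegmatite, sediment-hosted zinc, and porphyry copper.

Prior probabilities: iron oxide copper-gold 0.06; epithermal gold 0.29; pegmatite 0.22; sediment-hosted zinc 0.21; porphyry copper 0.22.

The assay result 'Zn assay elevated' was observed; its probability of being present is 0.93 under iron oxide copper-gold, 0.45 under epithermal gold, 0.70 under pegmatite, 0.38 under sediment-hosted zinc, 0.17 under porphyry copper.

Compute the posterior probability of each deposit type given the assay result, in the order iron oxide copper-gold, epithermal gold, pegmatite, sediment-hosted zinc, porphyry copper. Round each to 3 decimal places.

For each hypothesis, the unnormalized posterior weight is prior × likelihood:
  iron oxide copper-gold: 0.06 × 0.93 = 0.0558
  epithermal gold: 0.29 × 0.45 = 0.1305
  pegmatite: 0.22 × 0.70 = 0.154
  sediment-hosted zinc: 0.21 × 0.38 = 0.0798
  porphyry copper: 0.22 × 0.17 = 0.0374
Marginal likelihood of the evidence = 0.4575.
P(iron oxide copper-gold | evidence) = 0.0558 / 0.4575 ≈ 0.122
P(epithermal gold | evidence) = 0.1305 / 0.4575 ≈ 0.285
P(pegmatite | evidence) = 0.154 / 0.4575 ≈ 0.337
P(sediment-hosted zinc | evidence) = 0.0798 / 0.4575 ≈ 0.174
P(porphyry copper | evidence) = 0.0374 / 0.4575 ≈ 0.082

0.122, 0.285, 0.337, 0.174, 0.082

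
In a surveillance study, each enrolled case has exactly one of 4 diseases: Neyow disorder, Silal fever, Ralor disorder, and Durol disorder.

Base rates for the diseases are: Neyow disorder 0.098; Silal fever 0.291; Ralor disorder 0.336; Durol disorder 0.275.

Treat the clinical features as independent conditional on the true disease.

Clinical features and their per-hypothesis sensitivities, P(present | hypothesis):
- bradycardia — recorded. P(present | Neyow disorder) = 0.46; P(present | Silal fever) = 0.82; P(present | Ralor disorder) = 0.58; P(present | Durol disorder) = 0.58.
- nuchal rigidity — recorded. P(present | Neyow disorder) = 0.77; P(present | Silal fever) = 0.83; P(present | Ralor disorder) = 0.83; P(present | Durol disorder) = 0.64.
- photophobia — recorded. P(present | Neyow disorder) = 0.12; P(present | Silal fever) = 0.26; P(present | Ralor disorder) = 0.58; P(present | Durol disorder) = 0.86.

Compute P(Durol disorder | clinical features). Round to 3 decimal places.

0.370

Multiply each prior by the joint likelihood of the clinical feature pattern:
  Neyow disorder: 0.098 × 0.46 × 0.77 × 0.12 = 0.0041654
  Silal fever: 0.291 × 0.82 × 0.83 × 0.26 = 0.051494
  Ralor disorder: 0.336 × 0.58 × 0.83 × 0.58 = 0.093815
  Durol disorder: 0.275 × 0.58 × 0.64 × 0.86 = 0.087789
Normalizing constant Z = 0.0041654 + 0.051494 + 0.093815 + 0.087789 = 0.23726.
P(Durol disorder | evidence) = 0.087789 / 0.23726 ≈ 0.370.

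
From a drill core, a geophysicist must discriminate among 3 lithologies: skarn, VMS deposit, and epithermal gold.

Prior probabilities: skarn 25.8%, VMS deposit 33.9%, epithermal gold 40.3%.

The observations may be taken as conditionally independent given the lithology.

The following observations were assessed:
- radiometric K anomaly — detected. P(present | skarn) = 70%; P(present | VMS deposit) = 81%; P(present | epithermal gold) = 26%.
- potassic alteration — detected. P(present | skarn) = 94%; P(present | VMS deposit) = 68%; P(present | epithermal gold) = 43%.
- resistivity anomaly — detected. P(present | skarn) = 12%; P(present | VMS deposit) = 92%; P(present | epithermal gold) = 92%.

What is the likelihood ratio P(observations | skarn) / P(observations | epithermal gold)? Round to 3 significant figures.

Take the product of per-observation likelihoods under each hypothesis, then divide.
  skarn: 0.70 × 0.94 × 0.12 = 0.07896
  epithermal gold: 0.26 × 0.43 × 0.92 = 0.10286
Bayes factor = 0.07896 / 0.10286 ≈ 0.768

0.768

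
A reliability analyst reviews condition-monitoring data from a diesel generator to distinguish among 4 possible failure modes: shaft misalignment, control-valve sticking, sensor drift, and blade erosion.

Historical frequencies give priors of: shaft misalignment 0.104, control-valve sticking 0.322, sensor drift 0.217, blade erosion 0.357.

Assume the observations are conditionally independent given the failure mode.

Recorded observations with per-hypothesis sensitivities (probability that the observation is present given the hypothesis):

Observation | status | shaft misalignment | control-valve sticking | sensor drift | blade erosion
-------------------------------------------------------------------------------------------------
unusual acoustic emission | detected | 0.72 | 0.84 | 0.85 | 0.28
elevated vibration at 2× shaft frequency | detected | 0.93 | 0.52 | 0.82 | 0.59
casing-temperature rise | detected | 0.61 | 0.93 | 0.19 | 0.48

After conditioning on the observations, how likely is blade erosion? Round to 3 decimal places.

0.123

By Bayes' rule with conditional independence, the unnormalized weight for each hypothesis is prior × ∏ likelihoods:
  shaft misalignment: 0.104 × 0.72 × 0.93 × 0.61 = 0.042479
  control-valve sticking: 0.322 × 0.84 × 0.52 × 0.93 = 0.1308
  sensor drift: 0.217 × 0.85 × 0.82 × 0.19 = 0.028737
  blade erosion: 0.357 × 0.28 × 0.59 × 0.48 = 0.028309
Normalizing constant Z = 0.042479 + 0.1308 + 0.028737 + 0.028309 = 0.23033.
P(blade erosion | evidence) = 0.028309 / 0.23033 ≈ 0.123.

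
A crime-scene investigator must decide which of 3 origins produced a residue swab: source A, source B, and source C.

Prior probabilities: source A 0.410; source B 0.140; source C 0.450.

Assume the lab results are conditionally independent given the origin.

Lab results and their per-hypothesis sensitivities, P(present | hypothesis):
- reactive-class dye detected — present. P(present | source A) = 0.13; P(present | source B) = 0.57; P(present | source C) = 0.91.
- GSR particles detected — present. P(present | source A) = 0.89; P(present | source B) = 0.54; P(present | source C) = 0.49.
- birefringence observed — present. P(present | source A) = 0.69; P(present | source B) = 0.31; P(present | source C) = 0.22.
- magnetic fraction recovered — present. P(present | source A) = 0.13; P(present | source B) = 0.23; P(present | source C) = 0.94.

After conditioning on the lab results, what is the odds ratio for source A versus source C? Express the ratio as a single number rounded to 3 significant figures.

The normalizing constant cancels in an odds ratio, so compute prior × likelihood for the two hypotheses only:
  source A: 0.410 × 0.13 × 0.89 × 0.69 × 0.13 = 0.0042551
  source C: 0.450 × 0.91 × 0.49 × 0.22 × 0.94 = 0.041495
Odds(source A : source C) = 0.0042551 / 0.041495 ≈ 0.103.

0.103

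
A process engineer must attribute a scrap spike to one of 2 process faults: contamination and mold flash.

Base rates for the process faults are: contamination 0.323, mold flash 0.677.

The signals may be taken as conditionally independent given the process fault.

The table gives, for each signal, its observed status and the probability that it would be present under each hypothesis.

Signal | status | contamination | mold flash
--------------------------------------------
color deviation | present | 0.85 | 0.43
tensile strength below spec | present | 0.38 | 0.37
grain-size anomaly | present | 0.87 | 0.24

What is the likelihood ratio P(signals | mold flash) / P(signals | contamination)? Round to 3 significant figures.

Joint likelihood of the signal pattern under each hypothesis:
  mold flash: 0.43 × 0.37 × 0.24 = 0.038184
  contamination: 0.85 × 0.38 × 0.87 = 0.28101
Bayes factor = 0.038184 / 0.28101 ≈ 0.136

0.136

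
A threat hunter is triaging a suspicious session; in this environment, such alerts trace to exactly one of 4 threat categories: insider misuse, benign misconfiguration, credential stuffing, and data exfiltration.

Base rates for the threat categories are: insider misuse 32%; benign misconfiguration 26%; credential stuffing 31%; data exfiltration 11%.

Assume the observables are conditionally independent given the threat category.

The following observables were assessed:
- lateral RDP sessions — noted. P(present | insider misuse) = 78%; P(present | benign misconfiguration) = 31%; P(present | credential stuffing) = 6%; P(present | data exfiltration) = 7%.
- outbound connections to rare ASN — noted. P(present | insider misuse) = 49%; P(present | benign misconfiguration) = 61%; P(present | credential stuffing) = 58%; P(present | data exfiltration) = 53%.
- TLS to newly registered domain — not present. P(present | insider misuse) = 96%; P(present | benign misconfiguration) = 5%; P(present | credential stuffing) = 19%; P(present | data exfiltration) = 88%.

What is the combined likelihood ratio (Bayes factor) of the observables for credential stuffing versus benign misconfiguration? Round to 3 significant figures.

The Bayes factor is the ratio of the joint likelihoods of the observable pattern under the two hypotheses (using 1 − P(present | H) for each absent observable).
  credential stuffing: 0.06 × 0.58 × (1 − 0.19) = 0.028188
  benign misconfiguration: 0.31 × 0.61 × (1 − 0.05) = 0.17964
Bayes factor = 0.028188 / 0.17964 ≈ 0.157

0.157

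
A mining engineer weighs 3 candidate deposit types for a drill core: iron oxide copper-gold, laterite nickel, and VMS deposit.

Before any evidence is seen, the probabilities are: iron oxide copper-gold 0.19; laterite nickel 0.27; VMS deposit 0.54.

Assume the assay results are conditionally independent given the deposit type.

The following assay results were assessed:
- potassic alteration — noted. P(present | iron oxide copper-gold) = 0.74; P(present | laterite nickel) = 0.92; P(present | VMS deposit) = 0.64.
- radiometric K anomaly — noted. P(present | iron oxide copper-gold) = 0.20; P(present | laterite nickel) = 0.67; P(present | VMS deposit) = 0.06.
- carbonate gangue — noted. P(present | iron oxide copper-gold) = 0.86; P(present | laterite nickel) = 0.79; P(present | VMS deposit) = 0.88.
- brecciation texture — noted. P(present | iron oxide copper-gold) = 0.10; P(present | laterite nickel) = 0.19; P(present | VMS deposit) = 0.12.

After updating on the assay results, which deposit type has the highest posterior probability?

Multiply each prior by the joint likelihood of the assay result pattern:
  iron oxide copper-gold: 0.19 × 0.74 × 0.20 × 0.86 × 0.10 = 0.0024183
  laterite nickel: 0.27 × 0.92 × 0.67 × 0.79 × 0.19 = 0.024981
  VMS deposit: 0.54 × 0.64 × 0.06 × 0.88 × 0.12 = 0.0021897
Marginal likelihood of the evidence = 0.029589.
P(iron oxide copper-gold | evidence) ≈ 0.0024183 / 0.029589 ≈ 0.082
P(laterite nickel | evidence) ≈ 0.024981 / 0.029589 ≈ 0.844
P(VMS deposit | evidence) ≈ 0.0021897 / 0.029589 ≈ 0.074
The largest is 0.844, so laterite nickel is most probable.

laterite nickel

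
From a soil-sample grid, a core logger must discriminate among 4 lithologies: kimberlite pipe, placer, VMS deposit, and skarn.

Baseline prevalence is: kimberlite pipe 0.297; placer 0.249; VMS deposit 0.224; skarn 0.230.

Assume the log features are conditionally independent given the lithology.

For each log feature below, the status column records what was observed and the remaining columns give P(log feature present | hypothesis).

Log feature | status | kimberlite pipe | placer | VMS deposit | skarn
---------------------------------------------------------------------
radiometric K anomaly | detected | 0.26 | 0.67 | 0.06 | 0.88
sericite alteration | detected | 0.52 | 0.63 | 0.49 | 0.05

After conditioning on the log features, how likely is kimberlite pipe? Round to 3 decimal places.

For each hypothesis, the unnormalized posterior weight is prior × product of the log feature likelihoods:
  kimberlite pipe: 0.297 × 0.26 × 0.52 = 0.040154
  placer: 0.249 × 0.67 × 0.63 = 0.1051
  VMS deposit: 0.224 × 0.06 × 0.49 = 0.0065856
  skarn: 0.230 × 0.88 × 0.05 = 0.01012
The unnormalized weights sum to 0.16196.
P(kimberlite pipe | evidence) = 0.040154 / 0.16196 ≈ 0.248.

0.248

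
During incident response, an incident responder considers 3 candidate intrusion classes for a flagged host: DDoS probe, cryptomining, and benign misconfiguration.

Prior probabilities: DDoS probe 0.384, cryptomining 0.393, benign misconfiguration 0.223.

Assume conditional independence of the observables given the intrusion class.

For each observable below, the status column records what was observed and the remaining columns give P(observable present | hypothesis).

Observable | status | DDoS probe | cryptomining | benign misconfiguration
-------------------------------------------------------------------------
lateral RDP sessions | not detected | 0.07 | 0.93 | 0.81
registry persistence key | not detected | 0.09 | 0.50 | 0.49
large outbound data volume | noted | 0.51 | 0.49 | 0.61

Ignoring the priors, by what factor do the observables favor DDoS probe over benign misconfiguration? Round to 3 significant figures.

7.30

Joint likelihood of the observable pattern under each hypothesis (using 1 − P(present | H) for each absent observable):
  DDoS probe: (1 − 0.07) × (1 − 0.09) × 0.51 = 0.43161
  benign misconfiguration: (1 − 0.81) × (1 − 0.49) × 0.61 = 0.059109
Bayes factor = 0.43161 / 0.059109 ≈ 7.30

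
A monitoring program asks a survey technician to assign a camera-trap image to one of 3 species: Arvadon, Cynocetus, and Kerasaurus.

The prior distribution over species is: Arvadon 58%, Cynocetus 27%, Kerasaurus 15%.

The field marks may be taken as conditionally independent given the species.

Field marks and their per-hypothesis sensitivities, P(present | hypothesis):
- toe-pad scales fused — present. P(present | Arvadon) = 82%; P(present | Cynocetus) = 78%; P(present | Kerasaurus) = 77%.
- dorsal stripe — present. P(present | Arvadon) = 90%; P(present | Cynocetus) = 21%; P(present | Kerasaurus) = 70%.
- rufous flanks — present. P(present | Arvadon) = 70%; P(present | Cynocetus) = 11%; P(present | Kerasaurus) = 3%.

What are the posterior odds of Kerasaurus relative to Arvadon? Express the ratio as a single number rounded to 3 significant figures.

Unnormalized posterior weight (prior times the field mark likelihoods) for each of the two hypotheses:
  Kerasaurus: 0.15 × 0.77 × 0.70 × 0.03 = 0.0024255
  Arvadon: 0.58 × 0.82 × 0.90 × 0.70 = 0.29963
Posterior odds = 0.0024255 / 0.29963 ≈ 0.00810.

0.00810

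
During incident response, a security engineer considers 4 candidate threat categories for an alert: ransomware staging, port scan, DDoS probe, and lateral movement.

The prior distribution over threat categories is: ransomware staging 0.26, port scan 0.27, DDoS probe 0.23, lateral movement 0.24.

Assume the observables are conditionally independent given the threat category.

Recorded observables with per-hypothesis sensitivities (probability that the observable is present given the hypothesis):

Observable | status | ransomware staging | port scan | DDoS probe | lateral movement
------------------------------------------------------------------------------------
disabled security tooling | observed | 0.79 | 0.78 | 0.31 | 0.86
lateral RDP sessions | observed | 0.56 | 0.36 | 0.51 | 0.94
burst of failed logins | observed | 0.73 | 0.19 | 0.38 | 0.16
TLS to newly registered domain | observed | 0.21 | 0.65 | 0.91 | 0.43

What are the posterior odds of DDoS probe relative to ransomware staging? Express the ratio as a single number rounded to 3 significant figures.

0.713

Unnormalized posterior weight (prior times the observable likelihoods) for each of the two hypotheses:
  DDoS probe: 0.23 × 0.31 × 0.51 × 0.38 × 0.91 = 0.012574
  ransomware staging: 0.26 × 0.79 × 0.56 × 0.73 × 0.21 = 0.017633
Odds(DDoS probe : ransomware staging) = 0.012574 / 0.017633 ≈ 0.713.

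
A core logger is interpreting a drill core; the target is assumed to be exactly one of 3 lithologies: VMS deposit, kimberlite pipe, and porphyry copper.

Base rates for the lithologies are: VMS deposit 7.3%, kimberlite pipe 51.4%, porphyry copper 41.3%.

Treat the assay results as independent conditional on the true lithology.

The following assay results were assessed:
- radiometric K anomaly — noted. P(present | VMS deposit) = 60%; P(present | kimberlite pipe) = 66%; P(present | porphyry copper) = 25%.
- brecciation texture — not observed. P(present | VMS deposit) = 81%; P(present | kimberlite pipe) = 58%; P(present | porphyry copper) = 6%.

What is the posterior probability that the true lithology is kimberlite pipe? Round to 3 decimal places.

0.575

For each hypothesis, the unnormalized posterior weight is prior × product of the assay result likelihoods (using 1 − P(present | H) for each absent assay result):
  VMS deposit: 0.073 × 0.60 × (1 − 0.81) = 0.008322
  kimberlite pipe: 0.514 × 0.66 × (1 − 0.58) = 0.14248
  porphyry copper: 0.413 × 0.25 × (1 − 0.06) = 0.097055
Normalizing constant Z = 0.008322 + 0.14248 + 0.097055 = 0.24786.
P(kimberlite pipe | evidence) = 0.14248 / 0.24786 ≈ 0.575.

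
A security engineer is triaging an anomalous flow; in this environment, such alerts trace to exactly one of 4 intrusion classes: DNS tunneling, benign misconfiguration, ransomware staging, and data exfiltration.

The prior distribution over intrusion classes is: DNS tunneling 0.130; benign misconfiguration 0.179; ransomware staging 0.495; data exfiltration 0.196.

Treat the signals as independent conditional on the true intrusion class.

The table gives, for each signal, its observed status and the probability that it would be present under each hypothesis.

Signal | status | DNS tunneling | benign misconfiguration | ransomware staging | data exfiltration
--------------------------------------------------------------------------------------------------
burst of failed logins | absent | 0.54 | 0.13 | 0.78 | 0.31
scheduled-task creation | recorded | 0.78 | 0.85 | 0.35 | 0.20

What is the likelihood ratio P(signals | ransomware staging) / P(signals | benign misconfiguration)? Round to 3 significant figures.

Joint likelihood of the signal pattern under each hypothesis (using 1 − P(present | H) for each absent signal):
  ransomware staging: (1 − 0.78) × 0.35 = 0.077
  benign misconfiguration: (1 − 0.13) × 0.85 = 0.7395
Bayes factor = 0.077 / 0.7395 ≈ 0.104

0.104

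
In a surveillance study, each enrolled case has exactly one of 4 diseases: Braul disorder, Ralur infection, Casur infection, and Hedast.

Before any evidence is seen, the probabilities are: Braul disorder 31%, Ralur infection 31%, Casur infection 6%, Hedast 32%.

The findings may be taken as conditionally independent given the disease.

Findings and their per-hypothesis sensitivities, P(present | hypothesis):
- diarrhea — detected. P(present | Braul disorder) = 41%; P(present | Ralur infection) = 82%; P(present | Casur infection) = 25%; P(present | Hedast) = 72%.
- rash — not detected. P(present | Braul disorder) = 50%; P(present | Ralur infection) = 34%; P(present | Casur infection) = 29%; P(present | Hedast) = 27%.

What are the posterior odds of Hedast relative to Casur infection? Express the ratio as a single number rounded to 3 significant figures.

Posterior odds equal prior odds times the likelihood ratio; only the two competing hypotheses matter (using 1 − P(present | H) for each absent finding).
  Hedast: 0.32 × 0.72 × (1 − 0.27) = 0.16819
  Casur infection: 0.06 × 0.25 × (1 − 0.29) = 0.01065
Odds(Hedast : Casur infection) = 0.16819 / 0.01065 ≈ 15.8.

15.8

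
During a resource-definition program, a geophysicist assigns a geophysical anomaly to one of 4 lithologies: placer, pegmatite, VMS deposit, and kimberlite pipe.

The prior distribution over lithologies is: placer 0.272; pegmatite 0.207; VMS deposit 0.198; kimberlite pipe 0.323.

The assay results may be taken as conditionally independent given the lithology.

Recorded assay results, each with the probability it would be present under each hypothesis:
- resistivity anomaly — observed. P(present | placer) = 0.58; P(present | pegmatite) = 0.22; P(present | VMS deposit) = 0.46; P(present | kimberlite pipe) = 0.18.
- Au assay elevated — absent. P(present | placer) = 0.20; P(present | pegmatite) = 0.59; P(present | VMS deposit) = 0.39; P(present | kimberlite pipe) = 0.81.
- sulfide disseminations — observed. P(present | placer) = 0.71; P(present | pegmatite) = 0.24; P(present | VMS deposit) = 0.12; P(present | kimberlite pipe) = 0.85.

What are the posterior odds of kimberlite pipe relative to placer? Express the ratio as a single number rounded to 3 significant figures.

0.105

Unnormalized posterior weight (prior times the assay result likelihoods) for each of the two hypotheses (using 1 − P(present | H) for each absent assay result):
  kimberlite pipe: 0.323 × 0.18 × (1 − 0.81) × 0.85 = 0.0093896
  placer: 0.272 × 0.58 × (1 − 0.20) × 0.71 = 0.089608
Posterior odds = 0.0093896 / 0.089608 ≈ 0.105.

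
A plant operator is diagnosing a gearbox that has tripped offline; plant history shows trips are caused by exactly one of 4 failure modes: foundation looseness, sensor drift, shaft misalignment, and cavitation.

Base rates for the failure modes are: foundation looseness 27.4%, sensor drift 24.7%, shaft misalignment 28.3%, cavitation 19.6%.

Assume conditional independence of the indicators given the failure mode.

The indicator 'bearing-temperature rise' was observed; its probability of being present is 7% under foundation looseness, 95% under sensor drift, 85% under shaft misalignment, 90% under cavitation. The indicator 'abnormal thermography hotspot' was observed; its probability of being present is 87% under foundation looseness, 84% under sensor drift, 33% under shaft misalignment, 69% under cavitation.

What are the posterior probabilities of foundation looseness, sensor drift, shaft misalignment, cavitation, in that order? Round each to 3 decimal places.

Multiply each prior by the joint likelihood of the indicator pattern:
  foundation looseness: 0.274 × 0.07 × 0.87 = 0.016687
  sensor drift: 0.247 × 0.95 × 0.84 = 0.19711
  shaft misalignment: 0.283 × 0.85 × 0.33 = 0.079381
  cavitation: 0.196 × 0.90 × 0.69 = 0.12172
The unnormalized weights sum to 0.41489.
P(foundation looseness | evidence) = 0.016687 / 0.41489 ≈ 0.040
P(sensor drift | evidence) = 0.19711 / 0.41489 ≈ 0.475
P(shaft misalignment | evidence) = 0.079381 / 0.41489 ≈ 0.191
P(cavitation | evidence) = 0.12172 / 0.41489 ≈ 0.293

0.040, 0.475, 0.191, 0.293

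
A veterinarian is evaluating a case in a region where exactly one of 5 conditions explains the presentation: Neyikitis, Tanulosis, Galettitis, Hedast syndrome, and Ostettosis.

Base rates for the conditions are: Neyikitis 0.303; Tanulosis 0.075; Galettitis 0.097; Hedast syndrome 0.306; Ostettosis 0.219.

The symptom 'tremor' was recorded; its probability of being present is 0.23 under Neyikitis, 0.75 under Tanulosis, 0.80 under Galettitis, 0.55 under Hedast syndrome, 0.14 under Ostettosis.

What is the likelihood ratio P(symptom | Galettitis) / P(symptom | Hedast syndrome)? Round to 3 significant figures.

Likelihood of this symptom under each hypothesis:
  Galettitis: 0.8
  Hedast syndrome: 0.55
Bayes factor = 0.8 / 0.55 ≈ 1.45

1.45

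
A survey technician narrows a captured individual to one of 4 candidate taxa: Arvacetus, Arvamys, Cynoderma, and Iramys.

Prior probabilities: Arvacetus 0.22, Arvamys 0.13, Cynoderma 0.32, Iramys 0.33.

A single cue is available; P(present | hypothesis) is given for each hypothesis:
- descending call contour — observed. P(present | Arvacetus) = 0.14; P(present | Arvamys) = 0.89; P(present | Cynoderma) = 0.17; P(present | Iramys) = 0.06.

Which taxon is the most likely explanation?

For each hypothesis, the unnormalized posterior weight is prior × likelihood:
  Arvacetus: 0.22 × 0.14 = 0.0308
  Arvamys: 0.13 × 0.89 = 0.1157
  Cynoderma: 0.32 × 0.17 = 0.0544
  Iramys: 0.33 × 0.06 = 0.0198
The unnormalized weights sum to 0.2207.
P(Arvacetus | evidence) ≈ 0.0308 / 0.2207 ≈ 0.140
P(Arvamys | evidence) ≈ 0.1157 / 0.2207 ≈ 0.524
P(Cynoderma | evidence) ≈ 0.0544 / 0.2207 ≈ 0.246
P(Iramys | evidence) ≈ 0.0198 / 0.2207 ≈ 0.090
The largest is 0.524, so Arvamys is most probable.

Arvamys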